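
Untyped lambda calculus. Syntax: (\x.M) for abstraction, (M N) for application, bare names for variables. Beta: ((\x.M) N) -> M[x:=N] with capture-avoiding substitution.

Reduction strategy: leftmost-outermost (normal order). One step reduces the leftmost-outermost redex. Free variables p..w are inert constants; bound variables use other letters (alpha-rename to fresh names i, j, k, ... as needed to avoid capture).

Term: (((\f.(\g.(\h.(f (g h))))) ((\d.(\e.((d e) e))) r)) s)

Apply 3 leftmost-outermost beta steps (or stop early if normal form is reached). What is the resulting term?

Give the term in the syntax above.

Step 0: (((\f.(\g.(\h.(f (g h))))) ((\d.(\e.((d e) e))) r)) s)
Step 1: ((\g.(\h.(((\d.(\e.((d e) e))) r) (g h)))) s)
Step 2: (\h.(((\d.(\e.((d e) e))) r) (s h)))
Step 3: (\h.((\e.((r e) e)) (s h)))

Answer: (\h.((\e.((r e) e)) (s h)))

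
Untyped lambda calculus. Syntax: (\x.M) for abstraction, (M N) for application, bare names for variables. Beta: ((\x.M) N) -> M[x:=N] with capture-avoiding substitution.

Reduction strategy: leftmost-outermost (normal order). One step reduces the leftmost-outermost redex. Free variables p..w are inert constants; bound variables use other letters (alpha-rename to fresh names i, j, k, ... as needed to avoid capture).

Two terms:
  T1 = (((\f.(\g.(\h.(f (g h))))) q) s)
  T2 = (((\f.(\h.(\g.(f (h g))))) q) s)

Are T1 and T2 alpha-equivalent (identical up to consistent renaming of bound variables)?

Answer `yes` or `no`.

Term 1: (((\f.(\g.(\h.(f (g h))))) q) s)
Term 2: (((\f.(\h.(\g.(f (h g))))) q) s)
Alpha-equivalence: compare structure up to binder renaming.
Result: True

Answer: yes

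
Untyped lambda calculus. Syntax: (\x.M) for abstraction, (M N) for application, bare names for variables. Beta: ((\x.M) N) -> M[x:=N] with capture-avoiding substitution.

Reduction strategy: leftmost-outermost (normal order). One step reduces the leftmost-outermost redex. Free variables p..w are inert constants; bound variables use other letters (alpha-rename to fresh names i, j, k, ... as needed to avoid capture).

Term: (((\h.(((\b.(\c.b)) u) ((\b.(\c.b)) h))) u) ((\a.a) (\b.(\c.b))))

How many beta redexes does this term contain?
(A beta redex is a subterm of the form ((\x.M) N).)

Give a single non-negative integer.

Term: (((\h.(((\b.(\c.b)) u) ((\b.(\c.b)) h))) u) ((\a.a) (\b.(\c.b))))
  Redex: ((\h.(((\b.(\c.b)) u) ((\b.(\c.b)) h))) u)
  Redex: ((\b.(\c.b)) u)
  Redex: ((\b.(\c.b)) h)
  Redex: ((\a.a) (\b.(\c.b)))
Total redexes: 4

Answer: 4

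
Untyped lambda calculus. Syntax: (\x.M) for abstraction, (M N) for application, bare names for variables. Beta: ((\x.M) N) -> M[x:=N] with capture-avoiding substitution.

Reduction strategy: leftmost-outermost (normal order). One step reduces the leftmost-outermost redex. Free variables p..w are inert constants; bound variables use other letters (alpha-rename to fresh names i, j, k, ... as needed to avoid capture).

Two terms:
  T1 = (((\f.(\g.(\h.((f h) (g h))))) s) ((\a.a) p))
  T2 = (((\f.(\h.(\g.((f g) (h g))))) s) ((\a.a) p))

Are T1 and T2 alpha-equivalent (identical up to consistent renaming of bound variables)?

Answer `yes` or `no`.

Answer: yes

Derivation:
Term 1: (((\f.(\g.(\h.((f h) (g h))))) s) ((\a.a) p))
Term 2: (((\f.(\h.(\g.((f g) (h g))))) s) ((\a.a) p))
Alpha-equivalence: compare structure up to binder renaming.
Result: True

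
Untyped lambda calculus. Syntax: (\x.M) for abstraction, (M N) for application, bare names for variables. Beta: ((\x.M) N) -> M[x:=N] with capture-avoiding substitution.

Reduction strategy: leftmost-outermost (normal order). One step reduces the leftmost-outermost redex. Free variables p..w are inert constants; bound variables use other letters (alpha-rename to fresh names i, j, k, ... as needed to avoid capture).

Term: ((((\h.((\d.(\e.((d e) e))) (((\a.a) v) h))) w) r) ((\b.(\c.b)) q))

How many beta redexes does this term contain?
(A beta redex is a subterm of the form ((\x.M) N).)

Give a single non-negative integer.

Term: ((((\h.((\d.(\e.((d e) e))) (((\a.a) v) h))) w) r) ((\b.(\c.b)) q))
  Redex: ((\h.((\d.(\e.((d e) e))) (((\a.a) v) h))) w)
  Redex: ((\d.(\e.((d e) e))) (((\a.a) v) h))
  Redex: ((\a.a) v)
  Redex: ((\b.(\c.b)) q)
Total redexes: 4

Answer: 4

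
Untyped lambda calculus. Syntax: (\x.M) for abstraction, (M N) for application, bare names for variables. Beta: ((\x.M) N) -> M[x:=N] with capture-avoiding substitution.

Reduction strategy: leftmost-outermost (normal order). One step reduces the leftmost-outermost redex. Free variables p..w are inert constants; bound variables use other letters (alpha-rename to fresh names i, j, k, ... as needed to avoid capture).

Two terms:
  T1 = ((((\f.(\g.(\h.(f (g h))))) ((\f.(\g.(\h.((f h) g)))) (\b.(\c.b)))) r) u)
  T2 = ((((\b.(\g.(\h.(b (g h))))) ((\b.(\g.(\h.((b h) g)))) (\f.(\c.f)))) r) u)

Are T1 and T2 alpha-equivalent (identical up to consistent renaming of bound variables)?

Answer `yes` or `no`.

Term 1: ((((\f.(\g.(\h.(f (g h))))) ((\f.(\g.(\h.((f h) g)))) (\b.(\c.b)))) r) u)
Term 2: ((((\b.(\g.(\h.(b (g h))))) ((\b.(\g.(\h.((b h) g)))) (\f.(\c.f)))) r) u)
Alpha-equivalence: compare structure up to binder renaming.
Result: True

Answer: yes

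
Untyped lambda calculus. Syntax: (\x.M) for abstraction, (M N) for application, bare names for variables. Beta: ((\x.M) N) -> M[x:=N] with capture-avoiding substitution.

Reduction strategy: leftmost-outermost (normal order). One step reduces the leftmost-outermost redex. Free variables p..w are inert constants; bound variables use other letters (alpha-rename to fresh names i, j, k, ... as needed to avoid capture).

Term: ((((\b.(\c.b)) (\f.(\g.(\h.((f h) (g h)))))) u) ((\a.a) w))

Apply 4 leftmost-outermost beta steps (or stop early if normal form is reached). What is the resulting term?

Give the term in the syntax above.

Step 0: ((((\b.(\c.b)) (\f.(\g.(\h.((f h) (g h)))))) u) ((\a.a) w))
Step 1: (((\c.(\f.(\g.(\h.((f h) (g h)))))) u) ((\a.a) w))
Step 2: ((\f.(\g.(\h.((f h) (g h))))) ((\a.a) w))
Step 3: (\g.(\h.((((\a.a) w) h) (g h))))
Step 4: (\g.(\h.((w h) (g h))))

Answer: (\g.(\h.((w h) (g h))))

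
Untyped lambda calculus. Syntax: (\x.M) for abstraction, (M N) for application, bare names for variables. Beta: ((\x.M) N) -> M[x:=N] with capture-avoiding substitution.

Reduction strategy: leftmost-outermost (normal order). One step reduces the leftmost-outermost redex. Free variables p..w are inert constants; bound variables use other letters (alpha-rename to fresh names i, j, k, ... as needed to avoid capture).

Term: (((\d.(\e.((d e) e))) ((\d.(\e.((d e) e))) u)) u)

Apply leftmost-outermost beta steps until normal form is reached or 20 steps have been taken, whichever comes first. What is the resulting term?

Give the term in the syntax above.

Step 0: (((\d.(\e.((d e) e))) ((\d.(\e.((d e) e))) u)) u)
Step 1: ((\e.((((\d.(\e.((d e) e))) u) e) e)) u)
Step 2: ((((\d.(\e.((d e) e))) u) u) u)
Step 3: (((\e.((u e) e)) u) u)
Step 4: (((u u) u) u)

Answer: (((u u) u) u)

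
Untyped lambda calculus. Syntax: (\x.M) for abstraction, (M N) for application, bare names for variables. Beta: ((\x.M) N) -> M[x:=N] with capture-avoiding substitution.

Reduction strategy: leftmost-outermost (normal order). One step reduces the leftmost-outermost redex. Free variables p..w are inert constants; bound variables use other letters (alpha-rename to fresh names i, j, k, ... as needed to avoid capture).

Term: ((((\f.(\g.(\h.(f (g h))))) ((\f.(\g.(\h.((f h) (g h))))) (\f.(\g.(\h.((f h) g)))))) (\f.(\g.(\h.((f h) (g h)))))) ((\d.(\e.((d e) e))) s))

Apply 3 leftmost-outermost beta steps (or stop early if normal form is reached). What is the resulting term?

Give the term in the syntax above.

Step 0: ((((\f.(\g.(\h.(f (g h))))) ((\f.(\g.(\h.((f h) (g h))))) (\f.(\g.(\h.((f h) g)))))) (\f.(\g.(\h.((f h) (g h)))))) ((\d.(\e.((d e) e))) s))
Step 1: (((\g.(\h.(((\f.(\g.(\h.((f h) (g h))))) (\f.(\g.(\h.((f h) g))))) (g h)))) (\f.(\g.(\h.((f h) (g h)))))) ((\d.(\e.((d e) e))) s))
Step 2: ((\h.(((\f.(\g.(\h.((f h) (g h))))) (\f.(\g.(\h.((f h) g))))) ((\f.(\g.(\h.((f h) (g h))))) h))) ((\d.(\e.((d e) e))) s))
Step 3: (((\f.(\g.(\h.((f h) (g h))))) (\f.(\g.(\h.((f h) g))))) ((\f.(\g.(\h.((f h) (g h))))) ((\d.(\e.((d e) e))) s)))

Answer: (((\f.(\g.(\h.((f h) (g h))))) (\f.(\g.(\h.((f h) g))))) ((\f.(\g.(\h.((f h) (g h))))) ((\d.(\e.((d e) e))) s)))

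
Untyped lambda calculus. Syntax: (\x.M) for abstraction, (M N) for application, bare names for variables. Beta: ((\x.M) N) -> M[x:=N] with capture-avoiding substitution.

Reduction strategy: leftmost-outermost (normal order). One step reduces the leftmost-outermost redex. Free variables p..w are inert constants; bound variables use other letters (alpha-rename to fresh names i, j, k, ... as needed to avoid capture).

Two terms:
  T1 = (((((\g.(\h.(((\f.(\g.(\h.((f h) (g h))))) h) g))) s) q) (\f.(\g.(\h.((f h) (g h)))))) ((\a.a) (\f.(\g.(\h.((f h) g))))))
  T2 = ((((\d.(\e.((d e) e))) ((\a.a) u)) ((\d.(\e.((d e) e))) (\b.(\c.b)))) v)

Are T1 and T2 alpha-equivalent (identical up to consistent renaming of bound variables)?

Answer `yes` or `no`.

Term 1: (((((\g.(\h.(((\f.(\g.(\h.((f h) (g h))))) h) g))) s) q) (\f.(\g.(\h.((f h) (g h)))))) ((\a.a) (\f.(\g.(\h.((f h) g))))))
Term 2: ((((\d.(\e.((d e) e))) ((\a.a) u)) ((\d.(\e.((d e) e))) (\b.(\c.b)))) v)
Alpha-equivalence: compare structure up to binder renaming.
Result: False

Answer: no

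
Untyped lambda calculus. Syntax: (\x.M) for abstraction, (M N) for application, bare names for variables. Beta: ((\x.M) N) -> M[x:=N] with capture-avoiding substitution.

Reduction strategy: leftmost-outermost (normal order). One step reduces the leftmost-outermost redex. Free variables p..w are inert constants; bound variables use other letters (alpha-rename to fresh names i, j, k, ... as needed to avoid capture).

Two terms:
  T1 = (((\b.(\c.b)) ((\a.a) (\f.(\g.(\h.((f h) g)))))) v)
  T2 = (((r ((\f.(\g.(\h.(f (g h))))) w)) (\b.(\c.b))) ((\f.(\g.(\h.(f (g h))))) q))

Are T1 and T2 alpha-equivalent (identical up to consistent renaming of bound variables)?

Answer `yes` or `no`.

Term 1: (((\b.(\c.b)) ((\a.a) (\f.(\g.(\h.((f h) g)))))) v)
Term 2: (((r ((\f.(\g.(\h.(f (g h))))) w)) (\b.(\c.b))) ((\f.(\g.(\h.(f (g h))))) q))
Alpha-equivalence: compare structure up to binder renaming.
Result: False

Answer: no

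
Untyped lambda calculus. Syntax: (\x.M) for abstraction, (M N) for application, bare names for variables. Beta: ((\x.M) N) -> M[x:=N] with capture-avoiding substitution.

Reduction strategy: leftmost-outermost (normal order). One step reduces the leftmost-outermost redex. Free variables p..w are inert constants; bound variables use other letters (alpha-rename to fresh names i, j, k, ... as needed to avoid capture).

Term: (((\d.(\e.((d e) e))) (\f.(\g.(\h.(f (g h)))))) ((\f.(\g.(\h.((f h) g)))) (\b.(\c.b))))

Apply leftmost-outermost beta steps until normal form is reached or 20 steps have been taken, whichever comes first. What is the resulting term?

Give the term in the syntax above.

Answer: (\h.(\i.i))

Derivation:
Step 0: (((\d.(\e.((d e) e))) (\f.(\g.(\h.(f (g h)))))) ((\f.(\g.(\h.((f h) g)))) (\b.(\c.b))))
Step 1: ((\e.(((\f.(\g.(\h.(f (g h))))) e) e)) ((\f.(\g.(\h.((f h) g)))) (\b.(\c.b))))
Step 2: (((\f.(\g.(\h.(f (g h))))) ((\f.(\g.(\h.((f h) g)))) (\b.(\c.b)))) ((\f.(\g.(\h.((f h) g)))) (\b.(\c.b))))
Step 3: ((\g.(\h.(((\f.(\g.(\h.((f h) g)))) (\b.(\c.b))) (g h)))) ((\f.(\g.(\h.((f h) g)))) (\b.(\c.b))))
Step 4: (\h.(((\f.(\g.(\h.((f h) g)))) (\b.(\c.b))) (((\f.(\g.(\h.((f h) g)))) (\b.(\c.b))) h)))
Step 5: (\h.((\g.(\h.(((\b.(\c.b)) h) g))) (((\f.(\g.(\h.((f h) g)))) (\b.(\c.b))) h)))
Step 6: (\h.(\i.(((\b.(\c.b)) i) (((\f.(\g.(\h.((f h) g)))) (\b.(\c.b))) h))))
Step 7: (\h.(\i.((\c.i) (((\f.(\g.(\h.((f h) g)))) (\b.(\c.b))) h))))
Step 8: (\h.(\i.i))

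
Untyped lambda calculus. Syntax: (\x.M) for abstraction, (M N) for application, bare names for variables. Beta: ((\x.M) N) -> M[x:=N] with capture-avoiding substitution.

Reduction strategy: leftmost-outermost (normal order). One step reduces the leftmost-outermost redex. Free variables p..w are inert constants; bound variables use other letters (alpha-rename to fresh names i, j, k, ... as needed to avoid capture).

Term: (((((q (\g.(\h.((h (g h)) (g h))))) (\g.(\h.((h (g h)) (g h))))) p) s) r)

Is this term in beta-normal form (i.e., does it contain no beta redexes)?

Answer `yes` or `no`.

Answer: yes

Derivation:
Term: (((((q (\g.(\h.((h (g h)) (g h))))) (\g.(\h.((h (g h)) (g h))))) p) s) r)
No beta redexes found.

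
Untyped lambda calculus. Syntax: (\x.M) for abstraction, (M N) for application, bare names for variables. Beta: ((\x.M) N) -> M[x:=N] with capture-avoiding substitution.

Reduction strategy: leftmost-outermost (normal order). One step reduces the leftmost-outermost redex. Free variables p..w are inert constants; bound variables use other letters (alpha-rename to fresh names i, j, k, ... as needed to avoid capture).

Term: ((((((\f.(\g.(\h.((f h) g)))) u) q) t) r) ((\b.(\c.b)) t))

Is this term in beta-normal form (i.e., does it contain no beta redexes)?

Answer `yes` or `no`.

Term: ((((((\f.(\g.(\h.((f h) g)))) u) q) t) r) ((\b.(\c.b)) t))
Found 2 beta redex(es).

Answer: no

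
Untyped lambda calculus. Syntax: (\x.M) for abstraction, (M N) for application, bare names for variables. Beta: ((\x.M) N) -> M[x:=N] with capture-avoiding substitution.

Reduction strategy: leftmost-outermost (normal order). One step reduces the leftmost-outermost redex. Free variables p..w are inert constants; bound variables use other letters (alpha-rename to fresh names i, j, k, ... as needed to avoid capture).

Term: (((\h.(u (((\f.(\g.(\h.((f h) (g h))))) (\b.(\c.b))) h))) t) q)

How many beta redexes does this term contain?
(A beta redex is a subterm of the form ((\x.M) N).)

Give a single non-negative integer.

Answer: 2

Derivation:
Term: (((\h.(u (((\f.(\g.(\h.((f h) (g h))))) (\b.(\c.b))) h))) t) q)
  Redex: ((\h.(u (((\f.(\g.(\h.((f h) (g h))))) (\b.(\c.b))) h))) t)
  Redex: ((\f.(\g.(\h.((f h) (g h))))) (\b.(\c.b)))
Total redexes: 2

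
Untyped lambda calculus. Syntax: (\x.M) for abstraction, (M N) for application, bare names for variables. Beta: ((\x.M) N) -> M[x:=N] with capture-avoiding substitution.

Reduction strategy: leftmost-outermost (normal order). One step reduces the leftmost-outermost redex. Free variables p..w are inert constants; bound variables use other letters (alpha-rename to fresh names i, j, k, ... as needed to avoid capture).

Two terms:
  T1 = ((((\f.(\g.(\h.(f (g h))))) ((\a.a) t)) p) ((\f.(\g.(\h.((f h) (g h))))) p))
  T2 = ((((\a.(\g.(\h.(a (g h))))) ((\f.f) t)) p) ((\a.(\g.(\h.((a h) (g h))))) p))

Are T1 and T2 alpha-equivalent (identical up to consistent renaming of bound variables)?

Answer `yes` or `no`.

Term 1: ((((\f.(\g.(\h.(f (g h))))) ((\a.a) t)) p) ((\f.(\g.(\h.((f h) (g h))))) p))
Term 2: ((((\a.(\g.(\h.(a (g h))))) ((\f.f) t)) p) ((\a.(\g.(\h.((a h) (g h))))) p))
Alpha-equivalence: compare structure up to binder renaming.
Result: True

Answer: yes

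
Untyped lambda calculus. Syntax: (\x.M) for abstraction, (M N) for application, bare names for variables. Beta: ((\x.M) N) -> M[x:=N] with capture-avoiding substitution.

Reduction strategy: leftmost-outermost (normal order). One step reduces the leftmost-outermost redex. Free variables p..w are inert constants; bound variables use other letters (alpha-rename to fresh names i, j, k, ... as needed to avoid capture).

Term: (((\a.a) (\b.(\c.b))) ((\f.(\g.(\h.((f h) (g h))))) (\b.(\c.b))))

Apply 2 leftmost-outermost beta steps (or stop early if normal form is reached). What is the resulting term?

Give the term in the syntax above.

Answer: (\c.((\f.(\g.(\h.((f h) (g h))))) (\b.(\c.b))))

Derivation:
Step 0: (((\a.a) (\b.(\c.b))) ((\f.(\g.(\h.((f h) (g h))))) (\b.(\c.b))))
Step 1: ((\b.(\c.b)) ((\f.(\g.(\h.((f h) (g h))))) (\b.(\c.b))))
Step 2: (\c.((\f.(\g.(\h.((f h) (g h))))) (\b.(\c.b))))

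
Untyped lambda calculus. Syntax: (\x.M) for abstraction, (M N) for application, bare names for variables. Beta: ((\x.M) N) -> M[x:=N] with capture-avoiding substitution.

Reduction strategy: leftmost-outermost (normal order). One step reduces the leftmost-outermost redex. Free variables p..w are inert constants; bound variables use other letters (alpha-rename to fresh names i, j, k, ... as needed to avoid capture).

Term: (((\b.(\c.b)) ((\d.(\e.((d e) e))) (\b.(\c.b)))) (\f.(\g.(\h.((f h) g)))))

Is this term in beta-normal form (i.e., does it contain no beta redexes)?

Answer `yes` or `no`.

Answer: no

Derivation:
Term: (((\b.(\c.b)) ((\d.(\e.((d e) e))) (\b.(\c.b)))) (\f.(\g.(\h.((f h) g)))))
Found 2 beta redex(es).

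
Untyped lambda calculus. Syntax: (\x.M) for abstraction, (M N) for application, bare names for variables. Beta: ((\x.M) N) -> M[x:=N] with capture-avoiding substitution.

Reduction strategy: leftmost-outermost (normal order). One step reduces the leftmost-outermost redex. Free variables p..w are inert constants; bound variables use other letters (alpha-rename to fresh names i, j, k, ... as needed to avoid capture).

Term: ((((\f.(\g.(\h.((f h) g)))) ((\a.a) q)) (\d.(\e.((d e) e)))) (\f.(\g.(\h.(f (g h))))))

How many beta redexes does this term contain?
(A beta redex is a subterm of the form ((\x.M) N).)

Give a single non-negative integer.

Term: ((((\f.(\g.(\h.((f h) g)))) ((\a.a) q)) (\d.(\e.((d e) e)))) (\f.(\g.(\h.(f (g h))))))
  Redex: ((\f.(\g.(\h.((f h) g)))) ((\a.a) q))
  Redex: ((\a.a) q)
Total redexes: 2

Answer: 2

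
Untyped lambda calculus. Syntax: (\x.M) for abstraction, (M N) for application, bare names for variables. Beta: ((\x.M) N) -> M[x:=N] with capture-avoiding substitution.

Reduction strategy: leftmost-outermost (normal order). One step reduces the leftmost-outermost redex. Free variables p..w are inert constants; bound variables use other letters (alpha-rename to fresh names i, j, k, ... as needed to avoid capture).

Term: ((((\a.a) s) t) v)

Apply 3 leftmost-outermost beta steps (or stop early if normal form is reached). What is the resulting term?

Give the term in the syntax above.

Step 0: ((((\a.a) s) t) v)
Step 1: ((s t) v)
Step 2: (normal form reached)

Answer: ((s t) v)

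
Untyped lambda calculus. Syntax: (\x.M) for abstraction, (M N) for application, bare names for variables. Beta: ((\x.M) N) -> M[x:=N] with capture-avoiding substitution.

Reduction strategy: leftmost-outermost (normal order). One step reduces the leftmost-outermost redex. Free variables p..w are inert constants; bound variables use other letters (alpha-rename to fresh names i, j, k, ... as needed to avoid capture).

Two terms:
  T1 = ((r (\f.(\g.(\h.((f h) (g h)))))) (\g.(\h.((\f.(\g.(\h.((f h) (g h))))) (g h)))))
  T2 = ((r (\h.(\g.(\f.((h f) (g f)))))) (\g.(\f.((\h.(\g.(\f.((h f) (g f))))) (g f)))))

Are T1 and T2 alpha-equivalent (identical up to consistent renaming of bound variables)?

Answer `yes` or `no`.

Answer: yes

Derivation:
Term 1: ((r (\f.(\g.(\h.((f h) (g h)))))) (\g.(\h.((\f.(\g.(\h.((f h) (g h))))) (g h)))))
Term 2: ((r (\h.(\g.(\f.((h f) (g f)))))) (\g.(\f.((\h.(\g.(\f.((h f) (g f))))) (g f)))))
Alpha-equivalence: compare structure up to binder renaming.
Result: True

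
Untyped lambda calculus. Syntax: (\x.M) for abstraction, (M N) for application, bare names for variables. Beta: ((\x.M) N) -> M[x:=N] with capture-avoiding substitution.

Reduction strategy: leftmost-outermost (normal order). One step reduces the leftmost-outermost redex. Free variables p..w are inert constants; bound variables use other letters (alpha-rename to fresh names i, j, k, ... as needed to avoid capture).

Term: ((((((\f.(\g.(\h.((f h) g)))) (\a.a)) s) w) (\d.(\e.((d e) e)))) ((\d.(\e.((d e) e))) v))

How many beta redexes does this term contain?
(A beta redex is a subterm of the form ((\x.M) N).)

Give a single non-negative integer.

Term: ((((((\f.(\g.(\h.((f h) g)))) (\a.a)) s) w) (\d.(\e.((d e) e)))) ((\d.(\e.((d e) e))) v))
  Redex: ((\f.(\g.(\h.((f h) g)))) (\a.a))
  Redex: ((\d.(\e.((d e) e))) v)
Total redexes: 2

Answer: 2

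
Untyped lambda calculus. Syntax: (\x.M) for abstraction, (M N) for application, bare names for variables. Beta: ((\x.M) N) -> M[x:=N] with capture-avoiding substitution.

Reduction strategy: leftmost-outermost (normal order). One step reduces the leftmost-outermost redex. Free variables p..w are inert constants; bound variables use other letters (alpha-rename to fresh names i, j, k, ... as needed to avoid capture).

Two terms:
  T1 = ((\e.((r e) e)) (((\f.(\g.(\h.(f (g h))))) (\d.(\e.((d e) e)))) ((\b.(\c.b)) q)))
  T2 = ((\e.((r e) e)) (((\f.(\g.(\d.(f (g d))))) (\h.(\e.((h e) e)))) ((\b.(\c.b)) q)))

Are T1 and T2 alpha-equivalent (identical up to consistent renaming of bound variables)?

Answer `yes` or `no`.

Term 1: ((\e.((r e) e)) (((\f.(\g.(\h.(f (g h))))) (\d.(\e.((d e) e)))) ((\b.(\c.b)) q)))
Term 2: ((\e.((r e) e)) (((\f.(\g.(\d.(f (g d))))) (\h.(\e.((h e) e)))) ((\b.(\c.b)) q)))
Alpha-equivalence: compare structure up to binder renaming.
Result: True

Answer: yes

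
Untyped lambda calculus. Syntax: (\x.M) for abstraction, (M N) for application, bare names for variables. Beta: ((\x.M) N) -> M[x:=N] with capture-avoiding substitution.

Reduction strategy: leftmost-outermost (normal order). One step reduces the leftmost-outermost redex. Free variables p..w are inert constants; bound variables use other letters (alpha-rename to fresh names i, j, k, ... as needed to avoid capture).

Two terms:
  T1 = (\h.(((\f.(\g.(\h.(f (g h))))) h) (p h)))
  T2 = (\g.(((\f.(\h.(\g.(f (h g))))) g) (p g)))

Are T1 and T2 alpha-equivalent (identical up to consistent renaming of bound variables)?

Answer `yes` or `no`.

Term 1: (\h.(((\f.(\g.(\h.(f (g h))))) h) (p h)))
Term 2: (\g.(((\f.(\h.(\g.(f (h g))))) g) (p g)))
Alpha-equivalence: compare structure up to binder renaming.
Result: True

Answer: yes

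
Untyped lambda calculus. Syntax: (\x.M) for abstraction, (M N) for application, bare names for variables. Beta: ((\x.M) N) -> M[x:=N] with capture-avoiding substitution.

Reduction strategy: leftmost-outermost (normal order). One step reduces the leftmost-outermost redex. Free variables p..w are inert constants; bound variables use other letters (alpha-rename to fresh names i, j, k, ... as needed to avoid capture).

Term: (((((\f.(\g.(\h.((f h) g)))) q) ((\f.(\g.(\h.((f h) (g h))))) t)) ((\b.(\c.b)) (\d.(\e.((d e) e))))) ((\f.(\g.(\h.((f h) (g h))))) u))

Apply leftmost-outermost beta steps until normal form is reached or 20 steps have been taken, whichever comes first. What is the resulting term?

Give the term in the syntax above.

Step 0: (((((\f.(\g.(\h.((f h) g)))) q) ((\f.(\g.(\h.((f h) (g h))))) t)) ((\b.(\c.b)) (\d.(\e.((d e) e))))) ((\f.(\g.(\h.((f h) (g h))))) u))
Step 1: ((((\g.(\h.((q h) g))) ((\f.(\g.(\h.((f h) (g h))))) t)) ((\b.(\c.b)) (\d.(\e.((d e) e))))) ((\f.(\g.(\h.((f h) (g h))))) u))
Step 2: (((\h.((q h) ((\f.(\g.(\h.((f h) (g h))))) t))) ((\b.(\c.b)) (\d.(\e.((d e) e))))) ((\f.(\g.(\h.((f h) (g h))))) u))
Step 3: (((q ((\b.(\c.b)) (\d.(\e.((d e) e))))) ((\f.(\g.(\h.((f h) (g h))))) t)) ((\f.(\g.(\h.((f h) (g h))))) u))
Step 4: (((q (\c.(\d.(\e.((d e) e))))) ((\f.(\g.(\h.((f h) (g h))))) t)) ((\f.(\g.(\h.((f h) (g h))))) u))
Step 5: (((q (\c.(\d.(\e.((d e) e))))) (\g.(\h.((t h) (g h))))) ((\f.(\g.(\h.((f h) (g h))))) u))
Step 6: (((q (\c.(\d.(\e.((d e) e))))) (\g.(\h.((t h) (g h))))) (\g.(\h.((u h) (g h)))))

Answer: (((q (\c.(\d.(\e.((d e) e))))) (\g.(\h.((t h) (g h))))) (\g.(\h.((u h) (g h)))))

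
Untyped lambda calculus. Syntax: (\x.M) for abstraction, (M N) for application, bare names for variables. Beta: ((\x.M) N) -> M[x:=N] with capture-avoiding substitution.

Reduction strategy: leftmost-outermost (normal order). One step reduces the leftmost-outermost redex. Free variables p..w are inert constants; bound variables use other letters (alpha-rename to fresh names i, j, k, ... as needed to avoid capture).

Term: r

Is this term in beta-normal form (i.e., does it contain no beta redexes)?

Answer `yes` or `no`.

Term: r
No beta redexes found.

Answer: yes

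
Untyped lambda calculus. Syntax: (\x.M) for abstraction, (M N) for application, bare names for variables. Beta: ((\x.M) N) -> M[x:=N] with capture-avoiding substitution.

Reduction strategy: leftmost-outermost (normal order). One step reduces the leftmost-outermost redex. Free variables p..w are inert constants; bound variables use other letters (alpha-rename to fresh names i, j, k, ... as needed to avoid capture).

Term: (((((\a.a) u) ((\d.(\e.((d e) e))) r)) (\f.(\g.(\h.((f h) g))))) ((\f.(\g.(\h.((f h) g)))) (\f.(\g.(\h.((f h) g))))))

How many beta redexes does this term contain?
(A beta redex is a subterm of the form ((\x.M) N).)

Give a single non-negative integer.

Term: (((((\a.a) u) ((\d.(\e.((d e) e))) r)) (\f.(\g.(\h.((f h) g))))) ((\f.(\g.(\h.((f h) g)))) (\f.(\g.(\h.((f h) g))))))
  Redex: ((\a.a) u)
  Redex: ((\d.(\e.((d e) e))) r)
  Redex: ((\f.(\g.(\h.((f h) g)))) (\f.(\g.(\h.((f h) g)))))
Total redexes: 3

Answer: 3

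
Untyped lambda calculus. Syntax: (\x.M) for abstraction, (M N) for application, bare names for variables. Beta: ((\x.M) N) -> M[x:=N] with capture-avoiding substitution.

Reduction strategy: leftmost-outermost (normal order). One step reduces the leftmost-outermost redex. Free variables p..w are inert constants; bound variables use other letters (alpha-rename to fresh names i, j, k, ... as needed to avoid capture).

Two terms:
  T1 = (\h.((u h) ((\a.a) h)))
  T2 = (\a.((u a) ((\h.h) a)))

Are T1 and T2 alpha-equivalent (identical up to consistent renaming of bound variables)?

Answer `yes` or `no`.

Answer: yes

Derivation:
Term 1: (\h.((u h) ((\a.a) h)))
Term 2: (\a.((u a) ((\h.h) a)))
Alpha-equivalence: compare structure up to binder renaming.
Result: True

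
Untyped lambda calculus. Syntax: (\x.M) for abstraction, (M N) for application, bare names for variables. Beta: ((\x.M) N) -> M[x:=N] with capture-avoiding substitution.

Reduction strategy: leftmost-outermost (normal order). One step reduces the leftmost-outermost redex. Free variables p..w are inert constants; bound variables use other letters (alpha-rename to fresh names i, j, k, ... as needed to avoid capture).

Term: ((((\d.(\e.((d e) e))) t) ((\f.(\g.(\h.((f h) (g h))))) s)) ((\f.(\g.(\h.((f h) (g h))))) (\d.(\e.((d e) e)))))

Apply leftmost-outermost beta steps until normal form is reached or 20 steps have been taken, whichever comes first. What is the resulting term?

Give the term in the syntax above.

Step 0: ((((\d.(\e.((d e) e))) t) ((\f.(\g.(\h.((f h) (g h))))) s)) ((\f.(\g.(\h.((f h) (g h))))) (\d.(\e.((d e) e)))))
Step 1: (((\e.((t e) e)) ((\f.(\g.(\h.((f h) (g h))))) s)) ((\f.(\g.(\h.((f h) (g h))))) (\d.(\e.((d e) e)))))
Step 2: (((t ((\f.(\g.(\h.((f h) (g h))))) s)) ((\f.(\g.(\h.((f h) (g h))))) s)) ((\f.(\g.(\h.((f h) (g h))))) (\d.(\e.((d e) e)))))
Step 3: (((t (\g.(\h.((s h) (g h))))) ((\f.(\g.(\h.((f h) (g h))))) s)) ((\f.(\g.(\h.((f h) (g h))))) (\d.(\e.((d e) e)))))
Step 4: (((t (\g.(\h.((s h) (g h))))) (\g.(\h.((s h) (g h))))) ((\f.(\g.(\h.((f h) (g h))))) (\d.(\e.((d e) e)))))
Step 5: (((t (\g.(\h.((s h) (g h))))) (\g.(\h.((s h) (g h))))) (\g.(\h.(((\d.(\e.((d e) e))) h) (g h)))))
Step 6: (((t (\g.(\h.((s h) (g h))))) (\g.(\h.((s h) (g h))))) (\g.(\h.((\e.((h e) e)) (g h)))))
Step 7: (((t (\g.(\h.((s h) (g h))))) (\g.(\h.((s h) (g h))))) (\g.(\h.((h (g h)) (g h)))))

Answer: (((t (\g.(\h.((s h) (g h))))) (\g.(\h.((s h) (g h))))) (\g.(\h.((h (g h)) (g h)))))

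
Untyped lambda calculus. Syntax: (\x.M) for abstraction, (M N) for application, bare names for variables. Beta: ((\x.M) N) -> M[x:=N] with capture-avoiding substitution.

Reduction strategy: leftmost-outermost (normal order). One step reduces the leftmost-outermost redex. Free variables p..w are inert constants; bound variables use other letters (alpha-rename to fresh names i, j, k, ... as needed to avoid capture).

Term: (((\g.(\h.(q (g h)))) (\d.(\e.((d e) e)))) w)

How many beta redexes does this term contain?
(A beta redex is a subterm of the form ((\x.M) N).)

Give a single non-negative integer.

Answer: 1

Derivation:
Term: (((\g.(\h.(q (g h)))) (\d.(\e.((d e) e)))) w)
  Redex: ((\g.(\h.(q (g h)))) (\d.(\e.((d e) e))))
Total redexes: 1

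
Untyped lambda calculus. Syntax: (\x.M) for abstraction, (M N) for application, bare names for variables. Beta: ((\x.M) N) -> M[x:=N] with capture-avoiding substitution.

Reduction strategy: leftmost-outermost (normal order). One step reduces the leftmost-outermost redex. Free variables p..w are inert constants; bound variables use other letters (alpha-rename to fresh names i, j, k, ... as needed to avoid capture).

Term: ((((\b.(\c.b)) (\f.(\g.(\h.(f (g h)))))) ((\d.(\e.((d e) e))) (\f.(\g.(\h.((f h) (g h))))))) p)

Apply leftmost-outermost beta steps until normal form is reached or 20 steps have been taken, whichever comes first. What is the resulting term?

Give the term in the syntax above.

Answer: (\g.(\h.(p (g h))))

Derivation:
Step 0: ((((\b.(\c.b)) (\f.(\g.(\h.(f (g h)))))) ((\d.(\e.((d e) e))) (\f.(\g.(\h.((f h) (g h))))))) p)
Step 1: (((\c.(\f.(\g.(\h.(f (g h)))))) ((\d.(\e.((d e) e))) (\f.(\g.(\h.((f h) (g h))))))) p)
Step 2: ((\f.(\g.(\h.(f (g h))))) p)
Step 3: (\g.(\h.(p (g h))))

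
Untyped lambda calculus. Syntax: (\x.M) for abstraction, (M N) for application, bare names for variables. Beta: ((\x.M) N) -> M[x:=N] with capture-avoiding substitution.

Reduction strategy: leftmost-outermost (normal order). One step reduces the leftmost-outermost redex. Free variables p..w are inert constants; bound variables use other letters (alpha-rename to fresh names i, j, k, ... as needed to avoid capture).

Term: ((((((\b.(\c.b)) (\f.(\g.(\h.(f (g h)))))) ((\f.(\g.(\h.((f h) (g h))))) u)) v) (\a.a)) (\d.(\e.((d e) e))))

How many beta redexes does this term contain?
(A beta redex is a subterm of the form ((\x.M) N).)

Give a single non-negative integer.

Term: ((((((\b.(\c.b)) (\f.(\g.(\h.(f (g h)))))) ((\f.(\g.(\h.((f h) (g h))))) u)) v) (\a.a)) (\d.(\e.((d e) e))))
  Redex: ((\b.(\c.b)) (\f.(\g.(\h.(f (g h))))))
  Redex: ((\f.(\g.(\h.((f h) (g h))))) u)
Total redexes: 2

Answer: 2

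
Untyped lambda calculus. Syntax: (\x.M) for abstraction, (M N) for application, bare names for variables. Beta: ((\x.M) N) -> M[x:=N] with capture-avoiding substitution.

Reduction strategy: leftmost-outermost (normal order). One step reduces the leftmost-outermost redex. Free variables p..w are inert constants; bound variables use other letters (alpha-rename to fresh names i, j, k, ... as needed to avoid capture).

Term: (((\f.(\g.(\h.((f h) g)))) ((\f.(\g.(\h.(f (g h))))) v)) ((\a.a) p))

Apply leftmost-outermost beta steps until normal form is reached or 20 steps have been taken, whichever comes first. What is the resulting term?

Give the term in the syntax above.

Answer: (\h.(v (h p)))

Derivation:
Step 0: (((\f.(\g.(\h.((f h) g)))) ((\f.(\g.(\h.(f (g h))))) v)) ((\a.a) p))
Step 1: ((\g.(\h.((((\f.(\g.(\h.(f (g h))))) v) h) g))) ((\a.a) p))
Step 2: (\h.((((\f.(\g.(\h.(f (g h))))) v) h) ((\a.a) p)))
Step 3: (\h.(((\g.(\h.(v (g h)))) h) ((\a.a) p)))
Step 4: (\h.((\i.(v (h i))) ((\a.a) p)))
Step 5: (\h.(v (h ((\a.a) p))))
Step 6: (\h.(v (h p)))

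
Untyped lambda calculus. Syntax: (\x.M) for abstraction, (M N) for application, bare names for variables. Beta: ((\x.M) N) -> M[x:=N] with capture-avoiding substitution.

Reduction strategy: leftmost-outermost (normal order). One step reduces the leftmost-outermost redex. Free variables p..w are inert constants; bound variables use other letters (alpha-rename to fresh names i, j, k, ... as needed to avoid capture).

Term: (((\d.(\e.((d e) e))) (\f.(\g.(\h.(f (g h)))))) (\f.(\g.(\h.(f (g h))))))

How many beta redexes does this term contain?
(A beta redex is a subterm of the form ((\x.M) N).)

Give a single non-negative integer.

Term: (((\d.(\e.((d e) e))) (\f.(\g.(\h.(f (g h)))))) (\f.(\g.(\h.(f (g h))))))
  Redex: ((\d.(\e.((d e) e))) (\f.(\g.(\h.(f (g h))))))
Total redexes: 1

Answer: 1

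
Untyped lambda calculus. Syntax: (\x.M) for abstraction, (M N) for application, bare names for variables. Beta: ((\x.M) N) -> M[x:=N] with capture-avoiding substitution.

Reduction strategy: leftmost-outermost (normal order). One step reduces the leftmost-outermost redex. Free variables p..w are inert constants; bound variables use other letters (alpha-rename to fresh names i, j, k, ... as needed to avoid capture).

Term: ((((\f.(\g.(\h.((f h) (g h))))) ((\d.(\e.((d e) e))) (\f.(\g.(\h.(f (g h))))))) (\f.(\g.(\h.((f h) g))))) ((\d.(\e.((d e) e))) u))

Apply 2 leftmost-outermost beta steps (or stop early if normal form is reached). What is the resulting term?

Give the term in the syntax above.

Step 0: ((((\f.(\g.(\h.((f h) (g h))))) ((\d.(\e.((d e) e))) (\f.(\g.(\h.(f (g h))))))) (\f.(\g.(\h.((f h) g))))) ((\d.(\e.((d e) e))) u))
Step 1: (((\g.(\h.((((\d.(\e.((d e) e))) (\f.(\g.(\h.(f (g h)))))) h) (g h)))) (\f.(\g.(\h.((f h) g))))) ((\d.(\e.((d e) e))) u))
Step 2: ((\h.((((\d.(\e.((d e) e))) (\f.(\g.(\h.(f (g h)))))) h) ((\f.(\g.(\h.((f h) g)))) h))) ((\d.(\e.((d e) e))) u))

Answer: ((\h.((((\d.(\e.((d e) e))) (\f.(\g.(\h.(f (g h)))))) h) ((\f.(\g.(\h.((f h) g)))) h))) ((\d.(\e.((d e) e))) u))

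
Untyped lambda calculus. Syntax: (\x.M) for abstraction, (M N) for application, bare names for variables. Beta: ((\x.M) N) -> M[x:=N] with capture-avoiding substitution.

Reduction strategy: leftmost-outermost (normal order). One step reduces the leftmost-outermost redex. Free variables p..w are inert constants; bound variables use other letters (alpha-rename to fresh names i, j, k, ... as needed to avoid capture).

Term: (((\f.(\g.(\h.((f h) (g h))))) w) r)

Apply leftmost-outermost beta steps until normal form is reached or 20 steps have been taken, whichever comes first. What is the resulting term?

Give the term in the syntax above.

Answer: (\h.((w h) (r h)))

Derivation:
Step 0: (((\f.(\g.(\h.((f h) (g h))))) w) r)
Step 1: ((\g.(\h.((w h) (g h)))) r)
Step 2: (\h.((w h) (r h)))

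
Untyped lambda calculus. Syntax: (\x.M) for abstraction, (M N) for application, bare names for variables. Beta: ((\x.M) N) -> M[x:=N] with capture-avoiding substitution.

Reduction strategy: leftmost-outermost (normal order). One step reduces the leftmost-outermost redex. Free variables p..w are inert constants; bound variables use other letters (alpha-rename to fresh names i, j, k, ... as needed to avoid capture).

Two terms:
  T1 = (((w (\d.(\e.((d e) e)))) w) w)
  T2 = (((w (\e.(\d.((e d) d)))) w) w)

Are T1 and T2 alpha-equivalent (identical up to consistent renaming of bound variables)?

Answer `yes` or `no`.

Answer: yes

Derivation:
Term 1: (((w (\d.(\e.((d e) e)))) w) w)
Term 2: (((w (\e.(\d.((e d) d)))) w) w)
Alpha-equivalence: compare structure up to binder renaming.
Result: True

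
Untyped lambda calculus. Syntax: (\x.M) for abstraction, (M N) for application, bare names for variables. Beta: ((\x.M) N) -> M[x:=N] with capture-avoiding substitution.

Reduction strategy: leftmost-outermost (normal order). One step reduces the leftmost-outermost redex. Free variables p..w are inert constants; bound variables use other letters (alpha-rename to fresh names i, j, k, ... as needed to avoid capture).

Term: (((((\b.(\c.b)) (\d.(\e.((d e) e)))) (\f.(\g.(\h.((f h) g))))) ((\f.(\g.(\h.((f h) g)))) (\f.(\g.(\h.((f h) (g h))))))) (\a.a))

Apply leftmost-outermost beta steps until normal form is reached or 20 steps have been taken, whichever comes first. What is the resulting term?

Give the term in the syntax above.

Answer: (\h.(h h))

Derivation:
Step 0: (((((\b.(\c.b)) (\d.(\e.((d e) e)))) (\f.(\g.(\h.((f h) g))))) ((\f.(\g.(\h.((f h) g)))) (\f.(\g.(\h.((f h) (g h))))))) (\a.a))
Step 1: ((((\c.(\d.(\e.((d e) e)))) (\f.(\g.(\h.((f h) g))))) ((\f.(\g.(\h.((f h) g)))) (\f.(\g.(\h.((f h) (g h))))))) (\a.a))
Step 2: (((\d.(\e.((d e) e))) ((\f.(\g.(\h.((f h) g)))) (\f.(\g.(\h.((f h) (g h))))))) (\a.a))
Step 3: ((\e.((((\f.(\g.(\h.((f h) g)))) (\f.(\g.(\h.((f h) (g h)))))) e) e)) (\a.a))
Step 4: ((((\f.(\g.(\h.((f h) g)))) (\f.(\g.(\h.((f h) (g h)))))) (\a.a)) (\a.a))
Step 5: (((\g.(\h.(((\f.(\g.(\h.((f h) (g h))))) h) g))) (\a.a)) (\a.a))
Step 6: ((\h.(((\f.(\g.(\h.((f h) (g h))))) h) (\a.a))) (\a.a))
Step 7: (((\f.(\g.(\h.((f h) (g h))))) (\a.a)) (\a.a))
Step 8: ((\g.(\h.(((\a.a) h) (g h)))) (\a.a))
Step 9: (\h.(((\a.a) h) ((\a.a) h)))
Step 10: (\h.(h ((\a.a) h)))
Step 11: (\h.(h h))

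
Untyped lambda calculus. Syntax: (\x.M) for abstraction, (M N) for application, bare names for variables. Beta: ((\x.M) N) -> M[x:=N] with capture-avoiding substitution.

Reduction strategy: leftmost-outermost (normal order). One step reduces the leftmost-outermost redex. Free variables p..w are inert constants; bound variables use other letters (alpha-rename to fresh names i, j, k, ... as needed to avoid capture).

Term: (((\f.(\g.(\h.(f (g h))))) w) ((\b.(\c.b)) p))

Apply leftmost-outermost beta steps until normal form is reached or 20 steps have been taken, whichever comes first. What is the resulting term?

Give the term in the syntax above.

Step 0: (((\f.(\g.(\h.(f (g h))))) w) ((\b.(\c.b)) p))
Step 1: ((\g.(\h.(w (g h)))) ((\b.(\c.b)) p))
Step 2: (\h.(w (((\b.(\c.b)) p) h)))
Step 3: (\h.(w ((\c.p) h)))
Step 4: (\h.(w p))

Answer: (\h.(w p))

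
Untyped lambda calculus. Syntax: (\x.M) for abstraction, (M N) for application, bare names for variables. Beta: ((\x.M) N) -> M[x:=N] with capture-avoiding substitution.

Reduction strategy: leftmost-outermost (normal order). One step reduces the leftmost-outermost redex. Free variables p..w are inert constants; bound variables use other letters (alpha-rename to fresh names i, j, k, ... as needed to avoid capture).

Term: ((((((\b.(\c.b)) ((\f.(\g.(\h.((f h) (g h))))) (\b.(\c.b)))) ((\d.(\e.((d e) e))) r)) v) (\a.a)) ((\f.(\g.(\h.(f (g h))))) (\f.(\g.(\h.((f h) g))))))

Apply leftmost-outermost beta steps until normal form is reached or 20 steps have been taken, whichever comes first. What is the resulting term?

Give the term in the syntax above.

Step 0: ((((((\b.(\c.b)) ((\f.(\g.(\h.((f h) (g h))))) (\b.(\c.b)))) ((\d.(\e.((d e) e))) r)) v) (\a.a)) ((\f.(\g.(\h.(f (g h))))) (\f.(\g.(\h.((f h) g))))))
Step 1: (((((\c.((\f.(\g.(\h.((f h) (g h))))) (\b.(\c.b)))) ((\d.(\e.((d e) e))) r)) v) (\a.a)) ((\f.(\g.(\h.(f (g h))))) (\f.(\g.(\h.((f h) g))))))
Step 2: (((((\f.(\g.(\h.((f h) (g h))))) (\b.(\c.b))) v) (\a.a)) ((\f.(\g.(\h.(f (g h))))) (\f.(\g.(\h.((f h) g))))))
Step 3: ((((\g.(\h.(((\b.(\c.b)) h) (g h)))) v) (\a.a)) ((\f.(\g.(\h.(f (g h))))) (\f.(\g.(\h.((f h) g))))))
Step 4: (((\h.(((\b.(\c.b)) h) (v h))) (\a.a)) ((\f.(\g.(\h.(f (g h))))) (\f.(\g.(\h.((f h) g))))))
Step 5: ((((\b.(\c.b)) (\a.a)) (v (\a.a))) ((\f.(\g.(\h.(f (g h))))) (\f.(\g.(\h.((f h) g))))))
Step 6: (((\c.(\a.a)) (v (\a.a))) ((\f.(\g.(\h.(f (g h))))) (\f.(\g.(\h.((f h) g))))))
Step 7: ((\a.a) ((\f.(\g.(\h.(f (g h))))) (\f.(\g.(\h.((f h) g))))))
Step 8: ((\f.(\g.(\h.(f (g h))))) (\f.(\g.(\h.((f h) g)))))
Step 9: (\g.(\h.((\f.(\g.(\h.((f h) g)))) (g h))))
Step 10: (\g.(\h.(\i.(\j.(((g h) j) i)))))

Answer: (\g.(\h.(\i.(\j.(((g h) j) i)))))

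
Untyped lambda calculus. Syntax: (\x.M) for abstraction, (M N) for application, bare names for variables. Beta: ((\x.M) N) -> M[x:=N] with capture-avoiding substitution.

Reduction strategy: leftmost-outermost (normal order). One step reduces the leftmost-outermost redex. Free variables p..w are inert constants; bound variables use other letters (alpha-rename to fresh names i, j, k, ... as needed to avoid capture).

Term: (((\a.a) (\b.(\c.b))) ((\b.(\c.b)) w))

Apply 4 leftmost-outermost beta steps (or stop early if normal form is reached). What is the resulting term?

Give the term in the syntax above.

Answer: (\c.(\c.w))

Derivation:
Step 0: (((\a.a) (\b.(\c.b))) ((\b.(\c.b)) w))
Step 1: ((\b.(\c.b)) ((\b.(\c.b)) w))
Step 2: (\c.((\b.(\c.b)) w))
Step 3: (\c.(\c.w))
Step 4: (normal form reached)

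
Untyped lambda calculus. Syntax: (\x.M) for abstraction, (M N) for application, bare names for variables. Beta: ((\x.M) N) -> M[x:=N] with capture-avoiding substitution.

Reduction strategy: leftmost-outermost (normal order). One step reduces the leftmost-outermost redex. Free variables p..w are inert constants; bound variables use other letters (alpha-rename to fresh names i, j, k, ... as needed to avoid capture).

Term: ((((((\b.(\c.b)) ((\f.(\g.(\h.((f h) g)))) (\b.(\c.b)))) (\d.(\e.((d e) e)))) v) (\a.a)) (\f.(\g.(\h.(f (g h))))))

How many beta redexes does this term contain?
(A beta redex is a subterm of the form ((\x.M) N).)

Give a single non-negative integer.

Answer: 2

Derivation:
Term: ((((((\b.(\c.b)) ((\f.(\g.(\h.((f h) g)))) (\b.(\c.b)))) (\d.(\e.((d e) e)))) v) (\a.a)) (\f.(\g.(\h.(f (g h))))))
  Redex: ((\b.(\c.b)) ((\f.(\g.(\h.((f h) g)))) (\b.(\c.b))))
  Redex: ((\f.(\g.(\h.((f h) g)))) (\b.(\c.b)))
Total redexes: 2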